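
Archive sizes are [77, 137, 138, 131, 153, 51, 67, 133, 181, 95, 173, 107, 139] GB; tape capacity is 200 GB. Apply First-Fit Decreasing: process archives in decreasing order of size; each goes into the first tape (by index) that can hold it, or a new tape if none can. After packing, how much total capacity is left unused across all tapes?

418

Sorted descending: 181, 173, 153, 139, 138, 137, 133, 131, 107, 95, 77, 67, 51.
tape 1: place 181 GB, 19 GB left
tape 2: place 173 GB, 27 GB left
tape 3: place 153 GB, 47 GB left
tape 4: place 139 GB, 61 GB left
tape 5: place 138 GB, 62 GB left
tape 6: place 137 GB, 63 GB left
tape 7: place 133 GB, 67 GB left
tape 8: place 131 GB, 69 GB left
tape 9: place 107 GB, 93 GB left
tape 10: place 95 GB, 105 GB left
tape 9: place 77 GB, 16 GB left
tape 7: place 67 GB, 0 GB left
tape 4: place 51 GB, 10 GB left
10 tapes × 200 GB = 2000 GB; used 1582 GB; unused 418 GB.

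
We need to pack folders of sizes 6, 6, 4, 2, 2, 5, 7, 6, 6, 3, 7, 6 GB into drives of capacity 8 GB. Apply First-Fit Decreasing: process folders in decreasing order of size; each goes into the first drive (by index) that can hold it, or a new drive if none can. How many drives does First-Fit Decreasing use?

Sorted descending: 7, 7, 6, 6, 6, 6, 6, 5, 4, 3, 2, 2.
drive 1: place 7 GB, 1 GB left
drive 2: place 7 GB, 1 GB left
drive 3: place 6 GB, 2 GB left
drive 4: place 6 GB, 2 GB left
drive 5: place 6 GB, 2 GB left
drive 6: place 6 GB, 2 GB left
drive 7: place 6 GB, 2 GB left
drive 8: place 5 GB, 3 GB left
drive 9: place 4 GB, 4 GB left
drive 8: place 3 GB, 0 GB left
drive 3: place 2 GB, 0 GB left
drive 4: place 2 GB, 0 GB left
Final drives: [7] [7] [6,2] [6,2] [6] [6] [6] [5,3] [4].

9 drives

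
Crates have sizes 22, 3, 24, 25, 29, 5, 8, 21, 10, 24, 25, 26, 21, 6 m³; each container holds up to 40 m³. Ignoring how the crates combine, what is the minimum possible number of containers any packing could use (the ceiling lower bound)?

Total size = 22 + 3 + 24 + 25 + 29 + 5 + 8 + 21 + 10 + 24 + 25 + 26 + 21 + 6 = 249 m³.
⌈249 / 40⌉ = 7.

7 containers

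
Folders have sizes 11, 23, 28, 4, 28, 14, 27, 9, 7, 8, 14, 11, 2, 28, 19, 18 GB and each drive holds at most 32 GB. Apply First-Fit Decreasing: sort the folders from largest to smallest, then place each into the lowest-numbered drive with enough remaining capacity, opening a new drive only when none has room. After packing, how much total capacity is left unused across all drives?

Sorted descending: 28, 28, 28, 27, 23, 19, 18, 14, 14, 11, 11, 9, 8, 7, 4, 2.
28 GB → drive 1 (remaining 4 GB)
28 GB → drive 2 (remaining 4 GB)
28 GB → drive 3 (remaining 4 GB)
27 GB → drive 4 (remaining 5 GB)
23 GB → drive 5 (remaining 9 GB)
19 GB → drive 6 (remaining 13 GB)
18 GB → drive 7 (remaining 14 GB)
14 GB → drive 7 (remaining 0 GB)
14 GB → drive 8 (remaining 18 GB)
11 GB → drive 6 (remaining 2 GB)
11 GB → drive 8 (remaining 7 GB)
9 GB → drive 5 (remaining 0 GB)
8 GB → drive 9 (remaining 24 GB)
7 GB → drive 8 (remaining 0 GB)
4 GB → drive 1 (remaining 0 GB)
2 GB → drive 2 (remaining 2 GB)
9 drives × 32 GB = 288 GB; used 251 GB; unused 37 GB.

37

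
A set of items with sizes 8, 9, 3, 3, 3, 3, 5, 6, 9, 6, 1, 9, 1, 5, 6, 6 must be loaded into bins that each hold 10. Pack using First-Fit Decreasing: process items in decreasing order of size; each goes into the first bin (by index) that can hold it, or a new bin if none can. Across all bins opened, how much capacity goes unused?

7

Sorted descending: 9, 9, 9, 8, 6, 6, 6, 6, 5, 5, 3, 3, 3, 3, 1, 1.
Put 9 in bin 1; 1 remain.
Put 9 in bin 2; 1 remain.
Put 9 in bin 3; 1 remain.
Put 8 in bin 4; 2 remain.
Put 6 in bin 5; 4 remain.
Put 6 in bin 6; 4 remain.
Put 6 in bin 7; 4 remain.
Put 6 in bin 8; 4 remain.
Put 5 in bin 9; 5 remain.
Put 5 in bin 9; 0 remain.
Put 3 in bin 5; 1 remain.
Put 3 in bin 6; 1 remain.
Put 3 in bin 7; 1 remain.
Put 3 in bin 8; 1 remain.
Put 1 in bin 1; 0 remain.
Put 1 in bin 2; 0 remain.
9 bins × 10 = 90; used 83; unused 7.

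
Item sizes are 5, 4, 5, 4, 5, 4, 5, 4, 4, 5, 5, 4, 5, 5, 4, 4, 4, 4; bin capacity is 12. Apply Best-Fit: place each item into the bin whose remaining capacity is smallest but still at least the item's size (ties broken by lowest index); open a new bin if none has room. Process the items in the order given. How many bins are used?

9

bin 1: place 5, 7 left
bin 1: place 4, 3 left
bin 2: place 5, 7 left
bin 2: place 4, 3 left
bin 3: place 5, 7 left
bin 3: place 4, 3 left
bin 4: place 5, 7 left
bin 4: place 4, 3 left
bin 5: place 4, 8 left
bin 5: place 5, 3 left
bin 6: place 5, 7 left
bin 6: place 4, 3 left
bin 7: place 5, 7 left
bin 7: place 5, 2 left
bin 8: place 4, 8 left
bin 8: place 4, 4 left
bin 8: place 4, 0 left
bin 9: place 4, 8 left
Final bins: [5,4] [5,4] [5,4] [5,4] [4,5] [5,4] [5,5] [4,4,4] [4].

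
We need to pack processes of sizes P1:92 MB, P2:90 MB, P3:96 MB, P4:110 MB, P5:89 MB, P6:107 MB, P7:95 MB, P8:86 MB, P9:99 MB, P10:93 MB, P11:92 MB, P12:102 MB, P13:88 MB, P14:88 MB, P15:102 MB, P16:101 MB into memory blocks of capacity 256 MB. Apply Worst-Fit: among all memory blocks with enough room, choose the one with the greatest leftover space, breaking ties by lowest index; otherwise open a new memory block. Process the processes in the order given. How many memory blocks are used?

8

P1 (92 MB) → memory block 1 (remaining 164 MB)
P2 (90 MB) → memory block 1 (remaining 74 MB)
P3 (96 MB) → memory block 2 (remaining 160 MB)
P4 (110 MB) → memory block 2 (remaining 50 MB)
P5 (89 MB) → memory block 3 (remaining 167 MB)
P6 (107 MB) → memory block 3 (remaining 60 MB)
P7 (95 MB) → memory block 4 (remaining 161 MB)
P8 (86 MB) → memory block 4 (remaining 75 MB)
P9 (99 MB) → memory block 5 (remaining 157 MB)
P10 (93 MB) → memory block 5 (remaining 64 MB)
P11 (92 MB) → memory block 6 (remaining 164 MB)
P12 (102 MB) → memory block 6 (remaining 62 MB)
P13 (88 MB) → memory block 7 (remaining 168 MB)
P14 (88 MB) → memory block 7 (remaining 80 MB)
P15 (102 MB) → memory block 8 (remaining 154 MB)
P16 (101 MB) → memory block 8 (remaining 53 MB)
Final memory blocks: [92,90] [96,110] [89,107] [95,86] [99,93] [92,102] [88,88] [102,101].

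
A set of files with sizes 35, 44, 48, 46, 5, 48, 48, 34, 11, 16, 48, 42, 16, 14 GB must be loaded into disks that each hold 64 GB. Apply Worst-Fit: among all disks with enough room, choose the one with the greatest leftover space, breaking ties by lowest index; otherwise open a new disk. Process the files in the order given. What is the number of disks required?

35 GB → disk 1 (remaining 29 GB)
44 GB → disk 2 (remaining 20 GB)
48 GB → disk 3 (remaining 16 GB)
46 GB → disk 4 (remaining 18 GB)
5 GB → disk 1 (remaining 24 GB)
48 GB → disk 5 (remaining 16 GB)
48 GB → disk 6 (remaining 16 GB)
34 GB → disk 7 (remaining 30 GB)
11 GB → disk 7 (remaining 19 GB)
16 GB → disk 1 (remaining 8 GB)
48 GB → disk 8 (remaining 16 GB)
42 GB → disk 9 (remaining 22 GB)
16 GB → disk 9 (remaining 6 GB)
14 GB → disk 2 (remaining 6 GB)

9 disks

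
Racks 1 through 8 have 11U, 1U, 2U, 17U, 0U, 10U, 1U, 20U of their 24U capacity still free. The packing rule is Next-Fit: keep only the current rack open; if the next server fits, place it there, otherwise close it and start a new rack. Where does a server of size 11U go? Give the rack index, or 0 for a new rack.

Next-Fit only looks at rack 8, which has 20U free.
11U fits there.

8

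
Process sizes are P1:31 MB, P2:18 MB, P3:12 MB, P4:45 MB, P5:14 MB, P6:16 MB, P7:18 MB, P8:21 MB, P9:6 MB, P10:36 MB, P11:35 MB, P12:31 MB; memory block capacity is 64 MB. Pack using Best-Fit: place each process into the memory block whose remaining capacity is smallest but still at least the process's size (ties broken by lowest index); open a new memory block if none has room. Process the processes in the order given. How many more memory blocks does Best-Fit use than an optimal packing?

Best-Fit: [31,18,12] [45,14] [16,18,21,6] [36] [35] [31] → 6 memory blocks.
Total size 283 MB; any packing needs at least ⌈283/64⌉ = 5 memory blocks.
An optimal packing achieves that bound: [45,18] [36,21,6] [35,18] [31,31] [16,14,12] → 5 memory blocks.
Excess: 6 − 5 = 1.

1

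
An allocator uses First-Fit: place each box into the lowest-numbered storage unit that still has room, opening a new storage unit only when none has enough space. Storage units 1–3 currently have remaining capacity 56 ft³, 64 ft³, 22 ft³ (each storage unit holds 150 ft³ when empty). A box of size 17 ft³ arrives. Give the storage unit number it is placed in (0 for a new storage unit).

1

Storage units with room: storage unit 1 (56 ft³), storage unit 2 (64 ft³), storage unit 3 (22 ft³).
The first with room is storage unit 1.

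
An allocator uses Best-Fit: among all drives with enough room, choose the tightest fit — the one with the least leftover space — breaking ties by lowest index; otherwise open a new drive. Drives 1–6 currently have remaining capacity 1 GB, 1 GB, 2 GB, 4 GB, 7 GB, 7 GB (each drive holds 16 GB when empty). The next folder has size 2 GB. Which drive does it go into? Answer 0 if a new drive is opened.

Drives with room: drive 3 (2 GB), drive 4 (4 GB), drive 5 (7 GB), drive 6 (7 GB).
Tightest fit is drive 3 with 2 GB free.

3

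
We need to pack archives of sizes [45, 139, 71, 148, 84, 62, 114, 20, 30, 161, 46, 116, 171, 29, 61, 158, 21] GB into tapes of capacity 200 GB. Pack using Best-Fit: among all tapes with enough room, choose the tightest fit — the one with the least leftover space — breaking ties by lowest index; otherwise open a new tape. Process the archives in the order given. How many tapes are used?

8

tape 1: place 45 GB, 155 GB left
tape 1: place 139 GB, 16 GB left
tape 2: place 71 GB, 129 GB left
tape 3: place 148 GB, 52 GB left
tape 2: place 84 GB, 45 GB left
tape 4: place 62 GB, 138 GB left
tape 4: place 114 GB, 24 GB left
tape 4: place 20 GB, 4 GB left
tape 2: place 30 GB, 15 GB left
tape 5: place 161 GB, 39 GB left
tape 3: place 46 GB, 6 GB left
tape 6: place 116 GB, 84 GB left
tape 7: place 171 GB, 29 GB left
tape 7: place 29 GB, 0 GB left
tape 6: place 61 GB, 23 GB left
tape 8: place 158 GB, 42 GB left
tape 6: place 21 GB, 2 GB left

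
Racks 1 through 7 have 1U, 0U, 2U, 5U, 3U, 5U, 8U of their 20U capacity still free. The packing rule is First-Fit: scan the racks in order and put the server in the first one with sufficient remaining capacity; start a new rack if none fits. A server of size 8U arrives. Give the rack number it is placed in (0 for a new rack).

Racks with room: rack 7 (8U).
The first with room is rack 7.

7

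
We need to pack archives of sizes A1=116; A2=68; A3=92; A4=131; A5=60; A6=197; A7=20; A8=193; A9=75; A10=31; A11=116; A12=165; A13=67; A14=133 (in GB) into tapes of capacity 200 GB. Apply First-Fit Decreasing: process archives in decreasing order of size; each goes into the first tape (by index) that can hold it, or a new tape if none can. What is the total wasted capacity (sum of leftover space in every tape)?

Sorted descending: 197, 193, 165, 133, 131, 116, 116, 92, 75, 68, 67, 60, 31, 20.
197 GB → tape 1 (remaining 3 GB)
193 GB → tape 2 (remaining 7 GB)
165 GB → tape 3 (remaining 35 GB)
133 GB → tape 4 (remaining 67 GB)
131 GB → tape 5 (remaining 69 GB)
116 GB → tape 6 (remaining 84 GB)
116 GB → tape 7 (remaining 84 GB)
92 GB → tape 8 (remaining 108 GB)
75 GB → tape 6 (remaining 9 GB)
68 GB → tape 5 (remaining 1 GB)
67 GB → tape 4 (remaining 0 GB)
60 GB → tape 7 (remaining 24 GB)
31 GB → tape 3 (remaining 4 GB)
20 GB → tape 7 (remaining 4 GB)
8 tapes × 200 GB = 1600 GB; used 1464 GB; unused 136 GB.

136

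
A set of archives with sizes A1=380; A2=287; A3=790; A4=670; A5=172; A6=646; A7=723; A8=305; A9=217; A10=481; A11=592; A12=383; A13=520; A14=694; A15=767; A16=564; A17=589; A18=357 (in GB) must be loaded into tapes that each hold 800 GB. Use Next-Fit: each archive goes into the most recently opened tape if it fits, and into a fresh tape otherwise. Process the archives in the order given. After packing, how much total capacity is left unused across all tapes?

3663

tape 1: place A1 (380 GB), 420 GB left
tape 1: place A2 (287 GB), 133 GB left
tape 2: place A3 (790 GB), 10 GB left
tape 3: place A4 (670 GB), 130 GB left
tape 4: place A5 (172 GB), 628 GB left
tape 5: place A6 (646 GB), 154 GB left
tape 6: place A7 (723 GB), 77 GB left
tape 7: place A8 (305 GB), 495 GB left
tape 7: place A9 (217 GB), 278 GB left
tape 8: place A10 (481 GB), 319 GB left
tape 9: place A11 (592 GB), 208 GB left
tape 10: place A12 (383 GB), 417 GB left
tape 11: place A13 (520 GB), 280 GB left
tape 12: place A14 (694 GB), 106 GB left
tape 13: place A15 (767 GB), 33 GB left
tape 14: place A16 (564 GB), 236 GB left
tape 15: place A17 (589 GB), 211 GB left
tape 16: place A18 (357 GB), 443 GB left
16 tapes × 800 GB = 12800 GB; used 9137 GB; unused 3663 GB.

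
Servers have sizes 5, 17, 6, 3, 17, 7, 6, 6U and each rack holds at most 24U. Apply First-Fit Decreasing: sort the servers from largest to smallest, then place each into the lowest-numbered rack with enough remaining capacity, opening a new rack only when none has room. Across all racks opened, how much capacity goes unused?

Sorted descending: 17, 17, 7, 6, 6, 6, 5, 3.
rack 1: place 17U, 7U left
rack 2: place 17U, 7U left
rack 1: place 7U, 0U left
rack 2: place 6U, 1U left
rack 3: place 6U, 18U left
rack 3: place 6U, 12U left
rack 3: place 5U, 7U left
rack 3: place 3U, 4U left
3 racks × 24U = 72U; used 67U; unused 5U.

5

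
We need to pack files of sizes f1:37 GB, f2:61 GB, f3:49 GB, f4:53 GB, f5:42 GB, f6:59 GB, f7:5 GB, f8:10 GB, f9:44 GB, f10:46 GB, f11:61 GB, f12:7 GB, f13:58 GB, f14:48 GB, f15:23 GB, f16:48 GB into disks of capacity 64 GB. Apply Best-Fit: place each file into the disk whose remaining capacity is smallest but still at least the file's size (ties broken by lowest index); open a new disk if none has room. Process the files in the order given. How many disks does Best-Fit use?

12 disks

disk 1: place f1 (37 GB), 27 GB left
disk 2: place f2 (61 GB), 3 GB left
disk 3: place f3 (49 GB), 15 GB left
disk 4: place f4 (53 GB), 11 GB left
disk 5: place f5 (42 GB), 22 GB left
disk 6: place f6 (59 GB), 5 GB left
disk 6: place f7 (5 GB), 0 GB left
disk 4: place f8 (10 GB), 1 GB left
disk 7: place f9 (44 GB), 20 GB left
disk 8: place f10 (46 GB), 18 GB left
disk 9: place f11 (61 GB), 3 GB left
disk 3: place f12 (7 GB), 8 GB left
disk 10: place f13 (58 GB), 6 GB left
disk 11: place f14 (48 GB), 16 GB left
disk 1: place f15 (23 GB), 4 GB left
disk 12: place f16 (48 GB), 16 GB left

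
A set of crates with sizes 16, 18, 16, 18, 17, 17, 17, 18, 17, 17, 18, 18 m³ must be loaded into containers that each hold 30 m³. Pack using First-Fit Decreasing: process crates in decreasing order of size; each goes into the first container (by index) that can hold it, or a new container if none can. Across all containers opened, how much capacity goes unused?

153

Sorted descending: 18, 18, 18, 18, 18, 17, 17, 17, 17, 17, 16, 16.
Put 18 m³ in container 1; 12 m³ remain.
Put 18 m³ in container 2; 12 m³ remain.
Put 18 m³ in container 3; 12 m³ remain.
Put 18 m³ in container 4; 12 m³ remain.
Put 18 m³ in container 5; 12 m³ remain.
Put 17 m³ in container 6; 13 m³ remain.
Put 17 m³ in container 7; 13 m³ remain.
Put 17 m³ in container 8; 13 m³ remain.
Put 17 m³ in container 9; 13 m³ remain.
Put 17 m³ in container 10; 13 m³ remain.
Put 16 m³ in container 11; 14 m³ remain.
Put 16 m³ in container 12; 14 m³ remain.
12 containers × 30 m³ = 360 m³; used 207 m³; unused 153 m³.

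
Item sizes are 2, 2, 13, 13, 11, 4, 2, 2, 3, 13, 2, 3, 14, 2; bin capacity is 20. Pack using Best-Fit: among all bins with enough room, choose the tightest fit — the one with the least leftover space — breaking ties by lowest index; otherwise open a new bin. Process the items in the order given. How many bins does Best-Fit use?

5

Put 2 in bin 1; 18 remain.
Put 2 in bin 1; 16 remain.
Put 13 in bin 1; 3 remain.
Put 13 in bin 2; 7 remain.
Put 11 in bin 3; 9 remain.
Put 4 in bin 2; 3 remain.
Put 2 in bin 1; 1 remain.
Put 2 in bin 2; 1 remain.
Put 3 in bin 3; 6 remain.
Put 13 in bin 4; 7 remain.
Put 2 in bin 3; 4 remain.
Put 3 in bin 3; 1 remain.
Put 14 in bin 5; 6 remain.
Put 2 in bin 5; 4 remain.
Final bins: [2,2,13,2] [13,4,2] [11,3,2,3] [13] [14,2].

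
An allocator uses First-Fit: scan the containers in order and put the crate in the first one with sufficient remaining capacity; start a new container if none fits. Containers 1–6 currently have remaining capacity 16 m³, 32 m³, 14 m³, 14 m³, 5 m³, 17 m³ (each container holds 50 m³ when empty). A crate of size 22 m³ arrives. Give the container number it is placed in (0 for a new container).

2

Containers with room: container 2 (32 m³).
The first with room is container 2.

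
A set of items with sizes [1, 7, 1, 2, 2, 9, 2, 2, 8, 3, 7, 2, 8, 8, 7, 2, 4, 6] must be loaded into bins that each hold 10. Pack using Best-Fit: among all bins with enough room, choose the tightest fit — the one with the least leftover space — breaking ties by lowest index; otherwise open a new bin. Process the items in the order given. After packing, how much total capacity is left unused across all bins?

9

bin 1: place 1, 9 left
bin 1: place 7, 2 left
bin 1: place 1, 1 left
bin 2: place 2, 8 left
bin 2: place 2, 6 left
bin 3: place 9, 1 left
bin 2: place 2, 4 left
bin 2: place 2, 2 left
bin 4: place 8, 2 left
bin 5: place 3, 7 left
bin 5: place 7, 0 left
bin 2: place 2, 0 left
bin 6: place 8, 2 left
bin 7: place 8, 2 left
bin 8: place 7, 3 left
bin 4: place 2, 0 left
bin 9: place 4, 6 left
bin 9: place 6, 0 left
9 bins × 10 = 90; used 81; unused 9.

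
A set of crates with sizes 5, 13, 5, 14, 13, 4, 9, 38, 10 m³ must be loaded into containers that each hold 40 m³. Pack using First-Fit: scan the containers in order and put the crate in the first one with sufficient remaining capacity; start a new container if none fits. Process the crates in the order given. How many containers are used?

5 m³ → container 1 (remaining 35 m³)
13 m³ → container 1 (remaining 22 m³)
5 m³ → container 1 (remaining 17 m³)
14 m³ → container 1 (remaining 3 m³)
13 m³ → container 2 (remaining 27 m³)
4 m³ → container 2 (remaining 23 m³)
9 m³ → container 2 (remaining 14 m³)
38 m³ → container 3 (remaining 2 m³)
10 m³ → container 2 (remaining 4 m³)
Final containers: [5,13,5,14] [13,4,9,10] [38].

3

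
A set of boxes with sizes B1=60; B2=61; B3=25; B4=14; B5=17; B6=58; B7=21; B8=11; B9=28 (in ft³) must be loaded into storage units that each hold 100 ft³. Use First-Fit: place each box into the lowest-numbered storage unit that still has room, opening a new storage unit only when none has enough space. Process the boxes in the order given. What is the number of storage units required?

Put B1 (60 ft³) in storage unit 1; 40 ft³ remain.
Put B2 (61 ft³) in storage unit 2; 39 ft³ remain.
Put B3 (25 ft³) in storage unit 1; 15 ft³ remain.
Put B4 (14 ft³) in storage unit 1; 1 ft³ remain.
Put B5 (17 ft³) in storage unit 2; 22 ft³ remain.
Put B6 (58 ft³) in storage unit 3; 42 ft³ remain.
Put B7 (21 ft³) in storage unit 2; 1 ft³ remain.
Put B8 (11 ft³) in storage unit 3; 31 ft³ remain.
Put B9 (28 ft³) in storage unit 3; 3 ft³ remain.

3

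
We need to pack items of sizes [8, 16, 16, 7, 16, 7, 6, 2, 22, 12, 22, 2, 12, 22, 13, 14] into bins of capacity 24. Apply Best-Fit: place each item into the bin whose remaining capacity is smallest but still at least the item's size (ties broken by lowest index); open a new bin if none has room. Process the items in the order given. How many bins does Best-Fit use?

10 bins

Put 8 in bin 1; 16 remain.
Put 16 in bin 1; 0 remain.
Put 16 in bin 2; 8 remain.
Put 7 in bin 2; 1 remain.
Put 16 in bin 3; 8 remain.
Put 7 in bin 3; 1 remain.
Put 6 in bin 4; 18 remain.
Put 2 in bin 4; 16 remain.
Put 22 in bin 5; 2 remain.
Put 12 in bin 4; 4 remain.
Put 22 in bin 6; 2 remain.
Put 2 in bin 5; 0 remain.
Put 12 in bin 7; 12 remain.
Put 22 in bin 8; 2 remain.
Put 13 in bin 9; 11 remain.
Put 14 in bin 10; 10 remain.
Final bins: [8,16] [16,7] [16,7] [6,2,12] [22,2] [22] [12] [22] [13] [14].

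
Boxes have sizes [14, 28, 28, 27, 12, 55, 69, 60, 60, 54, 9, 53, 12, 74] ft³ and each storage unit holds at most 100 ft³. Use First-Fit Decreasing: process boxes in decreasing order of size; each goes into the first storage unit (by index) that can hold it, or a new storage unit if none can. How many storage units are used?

Sorted descending: 74, 69, 60, 60, 55, 54, 53, 28, 28, 27, 14, 12, 12, 9.
74 ft³ → storage unit 1 (remaining 26 ft³)
69 ft³ → storage unit 2 (remaining 31 ft³)
60 ft³ → storage unit 3 (remaining 40 ft³)
60 ft³ → storage unit 4 (remaining 40 ft³)
55 ft³ → storage unit 5 (remaining 45 ft³)
54 ft³ → storage unit 6 (remaining 46 ft³)
53 ft³ → storage unit 7 (remaining 47 ft³)
28 ft³ → storage unit 2 (remaining 3 ft³)
28 ft³ → storage unit 3 (remaining 12 ft³)
27 ft³ → storage unit 4 (remaining 13 ft³)
14 ft³ → storage unit 1 (remaining 12 ft³)
12 ft³ → storage unit 1 (remaining 0 ft³)
12 ft³ → storage unit 3 (remaining 0 ft³)
9 ft³ → storage unit 4 (remaining 4 ft³)

7 storage units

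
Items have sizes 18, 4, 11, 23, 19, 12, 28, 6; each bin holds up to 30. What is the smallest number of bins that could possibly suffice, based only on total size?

Total size = 18 + 4 + 11 + 23 + 19 + 12 + 28 + 6 = 121.
⌈121 / 30⌉ = 5.

5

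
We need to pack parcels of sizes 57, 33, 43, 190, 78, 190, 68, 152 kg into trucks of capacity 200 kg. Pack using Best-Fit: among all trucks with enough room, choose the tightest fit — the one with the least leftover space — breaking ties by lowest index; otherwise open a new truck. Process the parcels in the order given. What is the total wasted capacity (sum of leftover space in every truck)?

57 kg → truck 1 (remaining 143 kg)
33 kg → truck 1 (remaining 110 kg)
43 kg → truck 1 (remaining 67 kg)
190 kg → truck 2 (remaining 10 kg)
78 kg → truck 3 (remaining 122 kg)
190 kg → truck 4 (remaining 10 kg)
68 kg → truck 3 (remaining 54 kg)
152 kg → truck 5 (remaining 48 kg)
5 trucks × 200 kg = 1000 kg; used 811 kg; unused 189 kg.

189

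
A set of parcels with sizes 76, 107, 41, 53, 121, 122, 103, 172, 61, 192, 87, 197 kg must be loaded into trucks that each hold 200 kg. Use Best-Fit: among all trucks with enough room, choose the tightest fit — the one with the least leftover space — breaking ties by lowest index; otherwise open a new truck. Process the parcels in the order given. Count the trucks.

8 trucks

76 kg → truck 1 (remaining 124 kg)
107 kg → truck 1 (remaining 17 kg)
41 kg → truck 2 (remaining 159 kg)
53 kg → truck 2 (remaining 106 kg)
121 kg → truck 3 (remaining 79 kg)
122 kg → truck 4 (remaining 78 kg)
103 kg → truck 2 (remaining 3 kg)
172 kg → truck 5 (remaining 28 kg)
61 kg → truck 4 (remaining 17 kg)
192 kg → truck 6 (remaining 8 kg)
87 kg → truck 7 (remaining 113 kg)
197 kg → truck 8 (remaining 3 kg)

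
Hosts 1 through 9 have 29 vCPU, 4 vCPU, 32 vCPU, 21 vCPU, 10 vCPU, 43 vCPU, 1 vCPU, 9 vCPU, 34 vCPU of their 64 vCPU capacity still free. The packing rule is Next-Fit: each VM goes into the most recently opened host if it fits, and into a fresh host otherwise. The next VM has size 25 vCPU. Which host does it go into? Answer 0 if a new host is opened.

9

Next-Fit only looks at host 9, which has 34 vCPU free.
25 vCPU fits there.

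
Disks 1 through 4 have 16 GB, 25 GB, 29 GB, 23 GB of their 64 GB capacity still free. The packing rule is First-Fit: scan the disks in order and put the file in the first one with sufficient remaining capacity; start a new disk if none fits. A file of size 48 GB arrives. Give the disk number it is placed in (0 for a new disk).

0

No disk has ≥ 48 GB free, so a new disk is opened.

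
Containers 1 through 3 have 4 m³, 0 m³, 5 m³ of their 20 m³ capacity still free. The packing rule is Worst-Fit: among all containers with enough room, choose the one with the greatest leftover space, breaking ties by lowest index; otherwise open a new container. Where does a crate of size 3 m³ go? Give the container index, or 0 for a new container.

3

Containers with room: container 1 (4 m³), container 3 (5 m³).
Most room is container 3 with 5 m³ free.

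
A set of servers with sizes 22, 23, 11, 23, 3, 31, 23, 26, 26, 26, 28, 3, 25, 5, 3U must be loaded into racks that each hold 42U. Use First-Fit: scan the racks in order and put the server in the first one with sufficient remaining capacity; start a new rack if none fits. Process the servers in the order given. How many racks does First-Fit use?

22U → rack 1 (remaining 20U)
23U → rack 2 (remaining 19U)
11U → rack 1 (remaining 9U)
23U → rack 3 (remaining 19U)
3U → rack 1 (remaining 6U)
31U → rack 4 (remaining 11U)
23U → rack 5 (remaining 19U)
26U → rack 6 (remaining 16U)
26U → rack 7 (remaining 16U)
26U → rack 8 (remaining 16U)
28U → rack 9 (remaining 14U)
3U → rack 1 (remaining 3U)
25U → rack 10 (remaining 17U)
5U → rack 2 (remaining 14U)
3U → rack 1 (remaining 0U)

10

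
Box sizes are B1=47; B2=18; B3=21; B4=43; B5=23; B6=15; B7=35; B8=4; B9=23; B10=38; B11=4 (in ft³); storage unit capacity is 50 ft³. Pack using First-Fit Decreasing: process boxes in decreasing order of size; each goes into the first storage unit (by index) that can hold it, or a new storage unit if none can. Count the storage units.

6

Sorted descending: 47, 43, 38, 35, 23, 23, 21, 18, 15, 4, 4.
Put 47 ft³ in storage unit 1; 3 ft³ remain.
Put 43 ft³ in storage unit 2; 7 ft³ remain.
Put 38 ft³ in storage unit 3; 12 ft³ remain.
Put 35 ft³ in storage unit 4; 15 ft³ remain.
Put 23 ft³ in storage unit 5; 27 ft³ remain.
Put 23 ft³ in storage unit 5; 4 ft³ remain.
Put 21 ft³ in storage unit 6; 29 ft³ remain.
Put 18 ft³ in storage unit 6; 11 ft³ remain.
Put 15 ft³ in storage unit 4; 0 ft³ remain.
Put 4 ft³ in storage unit 2; 3 ft³ remain.
Put 4 ft³ in storage unit 3; 8 ft³ remain.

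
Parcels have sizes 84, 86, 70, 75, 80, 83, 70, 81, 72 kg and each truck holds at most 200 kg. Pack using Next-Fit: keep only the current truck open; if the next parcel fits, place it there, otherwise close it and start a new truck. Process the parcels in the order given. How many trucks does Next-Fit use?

5

truck 1: place 84 kg, 116 kg left
truck 1: place 86 kg, 30 kg left
truck 2: place 70 kg, 130 kg left
truck 2: place 75 kg, 55 kg left
truck 3: place 80 kg, 120 kg left
truck 3: place 83 kg, 37 kg left
truck 4: place 70 kg, 130 kg left
truck 4: place 81 kg, 49 kg left
truck 5: place 72 kg, 128 kg left
Final trucks: [84,86] [70,75] [80,83] [70,81] [72].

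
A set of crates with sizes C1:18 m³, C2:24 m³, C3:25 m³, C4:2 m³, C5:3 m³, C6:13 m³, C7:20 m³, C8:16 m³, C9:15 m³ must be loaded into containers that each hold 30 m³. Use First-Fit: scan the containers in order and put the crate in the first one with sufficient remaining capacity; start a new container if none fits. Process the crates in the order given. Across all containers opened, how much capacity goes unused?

Put C1 (18 m³) in container 1; 12 m³ remain.
Put C2 (24 m³) in container 2; 6 m³ remain.
Put C3 (25 m³) in container 3; 5 m³ remain.
Put C4 (2 m³) in container 1; 10 m³ remain.
Put C5 (3 m³) in container 1; 7 m³ remain.
Put C6 (13 m³) in container 4; 17 m³ remain.
Put C7 (20 m³) in container 5; 10 m³ remain.
Put C8 (16 m³) in container 4; 1 m³ remain.
Put C9 (15 m³) in container 6; 15 m³ remain.
6 containers × 30 m³ = 180 m³; used 136 m³; unused 44 m³.

44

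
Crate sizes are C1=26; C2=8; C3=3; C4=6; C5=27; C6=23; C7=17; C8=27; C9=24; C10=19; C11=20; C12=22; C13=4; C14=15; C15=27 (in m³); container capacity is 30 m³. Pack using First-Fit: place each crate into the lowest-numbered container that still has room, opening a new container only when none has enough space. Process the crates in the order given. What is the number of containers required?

C1 (26 m³) → container 1 (remaining 4 m³)
C2 (8 m³) → container 2 (remaining 22 m³)
C3 (3 m³) → container 1 (remaining 1 m³)
C4 (6 m³) → container 2 (remaining 16 m³)
C5 (27 m³) → container 3 (remaining 3 m³)
C6 (23 m³) → container 4 (remaining 7 m³)
C7 (17 m³) → container 5 (remaining 13 m³)
C8 (27 m³) → container 6 (remaining 3 m³)
C9 (24 m³) → container 7 (remaining 6 m³)
C10 (19 m³) → container 8 (remaining 11 m³)
C11 (20 m³) → container 9 (remaining 10 m³)
C12 (22 m³) → container 10 (remaining 8 m³)
C13 (4 m³) → container 2 (remaining 12 m³)
C14 (15 m³) → container 11 (remaining 15 m³)
C15 (27 m³) → container 12 (remaining 3 m³)

12 containers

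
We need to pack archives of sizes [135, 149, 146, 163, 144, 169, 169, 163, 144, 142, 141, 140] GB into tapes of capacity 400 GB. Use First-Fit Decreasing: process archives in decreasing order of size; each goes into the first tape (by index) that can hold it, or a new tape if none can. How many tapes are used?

6 tapes

Sorted descending: 169, 169, 163, 163, 149, 146, 144, 144, 142, 141, 140, 135.
Put 169 GB in tape 1; 231 GB remain.
Put 169 GB in tape 1; 62 GB remain.
Put 163 GB in tape 2; 237 GB remain.
Put 163 GB in tape 2; 74 GB remain.
Put 149 GB in tape 3; 251 GB remain.
Put 146 GB in tape 3; 105 GB remain.
Put 144 GB in tape 4; 256 GB remain.
Put 144 GB in tape 4; 112 GB remain.
Put 142 GB in tape 5; 258 GB remain.
Put 141 GB in tape 5; 117 GB remain.
Put 140 GB in tape 6; 260 GB remain.
Put 135 GB in tape 6; 125 GB remain.
Final tapes: [169,169] [163,163] [149,146] [144,144] [142,141] [140,135].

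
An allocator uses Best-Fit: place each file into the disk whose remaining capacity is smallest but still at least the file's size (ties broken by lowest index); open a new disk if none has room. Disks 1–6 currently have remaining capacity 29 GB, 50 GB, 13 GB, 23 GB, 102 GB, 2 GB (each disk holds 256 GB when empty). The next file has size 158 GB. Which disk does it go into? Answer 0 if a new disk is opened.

0

No disk has ≥ 158 GB free, so a new disk is opened.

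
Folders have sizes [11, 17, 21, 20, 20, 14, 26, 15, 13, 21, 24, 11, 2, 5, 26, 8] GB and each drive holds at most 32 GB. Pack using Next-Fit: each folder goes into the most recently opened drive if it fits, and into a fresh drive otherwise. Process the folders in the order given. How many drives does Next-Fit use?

11 GB → drive 1 (remaining 21 GB)
17 GB → drive 1 (remaining 4 GB)
21 GB → drive 2 (remaining 11 GB)
20 GB → drive 3 (remaining 12 GB)
20 GB → drive 4 (remaining 12 GB)
14 GB → drive 5 (remaining 18 GB)
26 GB → drive 6 (remaining 6 GB)
15 GB → drive 7 (remaining 17 GB)
13 GB → drive 7 (remaining 4 GB)
21 GB → drive 8 (remaining 11 GB)
24 GB → drive 9 (remaining 8 GB)
11 GB → drive 10 (remaining 21 GB)
2 GB → drive 10 (remaining 19 GB)
5 GB → drive 10 (remaining 14 GB)
26 GB → drive 11 (remaining 6 GB)
8 GB → drive 12 (remaining 24 GB)

12 drives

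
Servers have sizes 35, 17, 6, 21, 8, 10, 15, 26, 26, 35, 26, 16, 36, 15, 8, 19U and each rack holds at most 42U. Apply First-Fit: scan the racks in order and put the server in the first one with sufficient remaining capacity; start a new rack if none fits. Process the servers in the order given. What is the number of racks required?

9

Put 35U in rack 1; 7U remain.
Put 17U in rack 2; 25U remain.
Put 6U in rack 1; 1U remain.
Put 21U in rack 2; 4U remain.
Put 8U in rack 3; 34U remain.
Put 10U in rack 3; 24U remain.
Put 15U in rack 3; 9U remain.
Put 26U in rack 4; 16U remain.
Put 26U in rack 5; 16U remain.
Put 35U in rack 6; 7U remain.
Put 26U in rack 7; 16U remain.
Put 16U in rack 4; 0U remain.
Put 36U in rack 8; 6U remain.
Put 15U in rack 5; 1U remain.
Put 8U in rack 3; 1U remain.
Put 19U in rack 9; 23U remain.
Final racks: [35,6] [17,21] [8,10,15,8] [26,16] [26,15] [35] [26] [36] [19].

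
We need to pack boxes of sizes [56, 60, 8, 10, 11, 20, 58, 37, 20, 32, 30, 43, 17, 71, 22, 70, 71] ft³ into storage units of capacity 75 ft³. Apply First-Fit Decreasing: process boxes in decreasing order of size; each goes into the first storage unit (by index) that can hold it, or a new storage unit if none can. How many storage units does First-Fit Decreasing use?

9

Sorted descending: 71, 71, 70, 60, 58, 56, 43, 37, 32, 30, 22, 20, 20, 17, 11, 10, 8.
Put 71 ft³ in storage unit 1; 4 ft³ remain.
Put 71 ft³ in storage unit 2; 4 ft³ remain.
Put 70 ft³ in storage unit 3; 5 ft³ remain.
Put 60 ft³ in storage unit 4; 15 ft³ remain.
Put 58 ft³ in storage unit 5; 17 ft³ remain.
Put 56 ft³ in storage unit 6; 19 ft³ remain.
Put 43 ft³ in storage unit 7; 32 ft³ remain.
Put 37 ft³ in storage unit 8; 38 ft³ remain.
Put 32 ft³ in storage unit 7; 0 ft³ remain.
Put 30 ft³ in storage unit 8; 8 ft³ remain.
Put 22 ft³ in storage unit 9; 53 ft³ remain.
Put 20 ft³ in storage unit 9; 33 ft³ remain.
Put 20 ft³ in storage unit 9; 13 ft³ remain.
Put 17 ft³ in storage unit 5; 0 ft³ remain.
Put 11 ft³ in storage unit 4; 4 ft³ remain.
Put 10 ft³ in storage unit 6; 9 ft³ remain.
Put 8 ft³ in storage unit 6; 1 ft³ remain.
Final storage units: [71] [71] [70] [60,11] [58,17] [56,10,8] [43,32] [37,30] [22,20,20].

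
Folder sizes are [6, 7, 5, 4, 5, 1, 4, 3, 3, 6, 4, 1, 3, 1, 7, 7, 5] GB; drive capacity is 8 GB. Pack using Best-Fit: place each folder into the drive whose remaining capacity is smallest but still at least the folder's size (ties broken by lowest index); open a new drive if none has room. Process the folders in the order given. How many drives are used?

drive 1: place 6 GB, 2 GB left
drive 2: place 7 GB, 1 GB left
drive 3: place 5 GB, 3 GB left
drive 4: place 4 GB, 4 GB left
drive 5: place 5 GB, 3 GB left
drive 2: place 1 GB, 0 GB left
drive 4: place 4 GB, 0 GB left
drive 3: place 3 GB, 0 GB left
drive 5: place 3 GB, 0 GB left
drive 6: place 6 GB, 2 GB left
drive 7: place 4 GB, 4 GB left
drive 1: place 1 GB, 1 GB left
drive 7: place 3 GB, 1 GB left
drive 1: place 1 GB, 0 GB left
drive 8: place 7 GB, 1 GB left
drive 9: place 7 GB, 1 GB left
drive 10: place 5 GB, 3 GB left
Final drives: [6,1,1] [7,1] [5,3] [4,4] [5,3] [6] [4,3] [7] [7] [5].

10 drives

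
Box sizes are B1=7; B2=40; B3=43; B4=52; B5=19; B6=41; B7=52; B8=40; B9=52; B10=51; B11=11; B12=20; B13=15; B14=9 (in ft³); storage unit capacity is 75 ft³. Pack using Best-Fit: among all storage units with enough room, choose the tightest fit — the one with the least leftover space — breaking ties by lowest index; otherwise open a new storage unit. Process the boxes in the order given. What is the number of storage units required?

8 storage units

B1 (7 ft³) → storage unit 1 (remaining 68 ft³)
B2 (40 ft³) → storage unit 1 (remaining 28 ft³)
B3 (43 ft³) → storage unit 2 (remaining 32 ft³)
B4 (52 ft³) → storage unit 3 (remaining 23 ft³)
B5 (19 ft³) → storage unit 3 (remaining 4 ft³)
B6 (41 ft³) → storage unit 4 (remaining 34 ft³)
B7 (52 ft³) → storage unit 5 (remaining 23 ft³)
B8 (40 ft³) → storage unit 6 (remaining 35 ft³)
B9 (52 ft³) → storage unit 7 (remaining 23 ft³)
B10 (51 ft³) → storage unit 8 (remaining 24 ft³)
B11 (11 ft³) → storage unit 5 (remaining 12 ft³)
B12 (20 ft³) → storage unit 7 (remaining 3 ft³)
B13 (15 ft³) → storage unit 8 (remaining 9 ft³)
B14 (9 ft³) → storage unit 8 (remaining 0 ft³)
Final storage units: [7,40] [43] [52,19] [41] [52,11] [40] [52,20] [51,15,9].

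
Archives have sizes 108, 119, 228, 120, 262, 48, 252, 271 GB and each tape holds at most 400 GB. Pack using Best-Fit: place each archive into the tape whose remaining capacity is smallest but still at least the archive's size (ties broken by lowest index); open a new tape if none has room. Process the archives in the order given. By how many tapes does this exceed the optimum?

Best-Fit: [108,119] [228,120,48] [262] [252] [271] → 5 tapes.
Total size 1408 GB; any packing needs at least ⌈1408/400⌉ = 4 tapes.
An optimal packing achieves that bound: [271,120] [262,119] [252,108] [228,48] → 4 tapes.
Excess: 5 − 4 = 1.

1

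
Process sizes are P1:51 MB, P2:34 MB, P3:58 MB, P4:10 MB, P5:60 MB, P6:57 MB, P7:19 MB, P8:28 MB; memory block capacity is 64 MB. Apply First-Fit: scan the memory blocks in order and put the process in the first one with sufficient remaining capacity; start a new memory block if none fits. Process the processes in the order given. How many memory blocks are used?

memory block 1: place P1 (51 MB), 13 MB left
memory block 2: place P2 (34 MB), 30 MB left
memory block 3: place P3 (58 MB), 6 MB left
memory block 1: place P4 (10 MB), 3 MB left
memory block 4: place P5 (60 MB), 4 MB left
memory block 5: place P6 (57 MB), 7 MB left
memory block 2: place P7 (19 MB), 11 MB left
memory block 6: place P8 (28 MB), 36 MB left

6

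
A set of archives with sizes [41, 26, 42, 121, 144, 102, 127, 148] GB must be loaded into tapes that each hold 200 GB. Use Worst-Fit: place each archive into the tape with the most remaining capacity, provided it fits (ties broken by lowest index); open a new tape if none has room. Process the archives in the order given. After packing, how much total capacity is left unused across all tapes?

449

Put 41 GB in tape 1; 159 GB remain.
Put 26 GB in tape 1; 133 GB remain.
Put 42 GB in tape 1; 91 GB remain.
Put 121 GB in tape 2; 79 GB remain.
Put 144 GB in tape 3; 56 GB remain.
Put 102 GB in tape 4; 98 GB remain.
Put 127 GB in tape 5; 73 GB remain.
Put 148 GB in tape 6; 52 GB remain.
6 tapes × 200 GB = 1200 GB; used 751 GB; unused 449 GB.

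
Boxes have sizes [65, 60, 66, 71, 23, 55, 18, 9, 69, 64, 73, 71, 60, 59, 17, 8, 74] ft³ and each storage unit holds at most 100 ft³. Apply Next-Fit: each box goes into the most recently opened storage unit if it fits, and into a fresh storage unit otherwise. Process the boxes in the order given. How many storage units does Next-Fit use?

65 ft³ → storage unit 1 (remaining 35 ft³)
60 ft³ → storage unit 2 (remaining 40 ft³)
66 ft³ → storage unit 3 (remaining 34 ft³)
71 ft³ → storage unit 4 (remaining 29 ft³)
23 ft³ → storage unit 4 (remaining 6 ft³)
55 ft³ → storage unit 5 (remaining 45 ft³)
18 ft³ → storage unit 5 (remaining 27 ft³)
9 ft³ → storage unit 5 (remaining 18 ft³)
69 ft³ → storage unit 6 (remaining 31 ft³)
64 ft³ → storage unit 7 (remaining 36 ft³)
73 ft³ → storage unit 8 (remaining 27 ft³)
71 ft³ → storage unit 9 (remaining 29 ft³)
60 ft³ → storage unit 10 (remaining 40 ft³)
59 ft³ → storage unit 11 (remaining 41 ft³)
17 ft³ → storage unit 11 (remaining 24 ft³)
8 ft³ → storage unit 11 (remaining 16 ft³)
74 ft³ → storage unit 12 (remaining 26 ft³)

12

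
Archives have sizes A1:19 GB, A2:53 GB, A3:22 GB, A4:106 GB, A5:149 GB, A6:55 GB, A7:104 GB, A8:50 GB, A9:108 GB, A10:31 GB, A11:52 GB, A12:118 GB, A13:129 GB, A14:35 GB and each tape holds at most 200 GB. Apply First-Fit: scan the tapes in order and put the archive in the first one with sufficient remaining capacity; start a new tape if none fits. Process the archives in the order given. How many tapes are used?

Put A1 (19 GB) in tape 1; 181 GB remain.
Put A2 (53 GB) in tape 1; 128 GB remain.
Put A3 (22 GB) in tape 1; 106 GB remain.
Put A4 (106 GB) in tape 1; 0 GB remain.
Put A5 (149 GB) in tape 2; 51 GB remain.
Put A6 (55 GB) in tape 3; 145 GB remain.
Put A7 (104 GB) in tape 3; 41 GB remain.
Put A8 (50 GB) in tape 2; 1 GB remain.
Put A9 (108 GB) in tape 4; 92 GB remain.
Put A10 (31 GB) in tape 3; 10 GB remain.
Put A11 (52 GB) in tape 4; 40 GB remain.
Put A12 (118 GB) in tape 5; 82 GB remain.
Put A13 (129 GB) in tape 6; 71 GB remain.
Put A14 (35 GB) in tape 4; 5 GB remain.

6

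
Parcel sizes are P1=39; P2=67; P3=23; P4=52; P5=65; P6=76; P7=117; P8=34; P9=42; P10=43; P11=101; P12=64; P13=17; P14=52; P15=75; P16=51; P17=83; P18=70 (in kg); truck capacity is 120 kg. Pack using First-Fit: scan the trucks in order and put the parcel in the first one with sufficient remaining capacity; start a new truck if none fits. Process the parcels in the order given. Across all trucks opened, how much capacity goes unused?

249

P1 (39 kg) → truck 1 (remaining 81 kg)
P2 (67 kg) → truck 1 (remaining 14 kg)
P3 (23 kg) → truck 2 (remaining 97 kg)
P4 (52 kg) → truck 2 (remaining 45 kg)
P5 (65 kg) → truck 3 (remaining 55 kg)
P6 (76 kg) → truck 4 (remaining 44 kg)
P7 (117 kg) → truck 5 (remaining 3 kg)
P8 (34 kg) → truck 2 (remaining 11 kg)
P9 (42 kg) → truck 3 (remaining 13 kg)
P10 (43 kg) → truck 4 (remaining 1 kg)
P11 (101 kg) → truck 6 (remaining 19 kg)
P12 (64 kg) → truck 7 (remaining 56 kg)
P13 (17 kg) → truck 6 (remaining 2 kg)
P14 (52 kg) → truck 7 (remaining 4 kg)
P15 (75 kg) → truck 8 (remaining 45 kg)
P16 (51 kg) → truck 9 (remaining 69 kg)
P17 (83 kg) → truck 10 (remaining 37 kg)
P18 (70 kg) → truck 11 (remaining 50 kg)
11 trucks × 120 kg = 1320 kg; used 1071 kg; unused 249 kg.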